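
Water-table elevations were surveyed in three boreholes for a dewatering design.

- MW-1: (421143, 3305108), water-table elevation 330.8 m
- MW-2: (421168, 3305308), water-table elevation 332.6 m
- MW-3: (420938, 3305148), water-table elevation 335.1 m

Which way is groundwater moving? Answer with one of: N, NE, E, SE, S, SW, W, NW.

SE

With h = a·x + b·y + c and MW-1 as origin, the differences give:
  25·a + 200·b = +1.8
  (-205)·a + 40·b = +4.3
Eliminate b (×40 and ×200, subtract): 42000·a = -788.00 → a = ∂h/∂x = -0.01876
Back-substitute: b = ∂h/∂y = +0.01135.
Flow = −∇h = (+0.01876 east, -0.01135 north), which points southeast.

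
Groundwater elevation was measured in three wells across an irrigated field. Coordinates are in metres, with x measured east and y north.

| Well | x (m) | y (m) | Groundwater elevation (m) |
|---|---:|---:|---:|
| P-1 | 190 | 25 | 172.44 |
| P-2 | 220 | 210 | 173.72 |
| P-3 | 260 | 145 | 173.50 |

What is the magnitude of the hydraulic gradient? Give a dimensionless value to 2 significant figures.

0.0077

Taking P-1 as reference: P-2−P-1 = (30, 185, +1.28); P-3−P-1 = (70, 120, +1.06).
Determinant of the coordinate differences = 30·120 − 70·185 = -9350.
∂h/∂x = [(+1.28)·120 − (+1.06)·185] / -9350 = +0.004545
∂h/∂y = [30·(+1.06) − 70·(+1.28)] / -9350 = +0.006182
|∇h| = √(0.004545² + 0.006182²) = 0.007673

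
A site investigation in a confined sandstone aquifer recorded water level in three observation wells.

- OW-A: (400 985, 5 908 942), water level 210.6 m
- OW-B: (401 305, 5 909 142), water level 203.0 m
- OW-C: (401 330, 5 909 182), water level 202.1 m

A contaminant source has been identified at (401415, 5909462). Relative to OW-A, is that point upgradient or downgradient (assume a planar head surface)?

Three-point gradient (reference OW-A): Δ to OW-B = (320, 200, -7.6), Δ to OW-C = (345, 240, -8.5).
∂h/∂x = -0.01590, ∂h/∂y = -0.01256 (det = 7800).
Head at (401415, 5909462) = 210.6 + (-0.01590)·(430) + (-0.01256)·(520) = 197.23 m.
That is lower than the 210.6 m at OW-A, so the point is downgradient.

downgradient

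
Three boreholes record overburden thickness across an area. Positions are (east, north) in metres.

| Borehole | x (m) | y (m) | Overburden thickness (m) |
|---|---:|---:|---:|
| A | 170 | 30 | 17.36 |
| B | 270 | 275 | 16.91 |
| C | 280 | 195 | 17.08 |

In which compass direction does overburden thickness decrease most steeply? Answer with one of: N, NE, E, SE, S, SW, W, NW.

N

Three-point gradient (reference A): Δ to B = (100, 245, -0.45), Δ to C = (110, 165, -0.28).
∂d/∂x = +0.0005407, ∂d/∂y = -0.002057 (det = -10450).
Steepest decrease is along −∇f = (-0.0005407 E, +0.002057 N) → north.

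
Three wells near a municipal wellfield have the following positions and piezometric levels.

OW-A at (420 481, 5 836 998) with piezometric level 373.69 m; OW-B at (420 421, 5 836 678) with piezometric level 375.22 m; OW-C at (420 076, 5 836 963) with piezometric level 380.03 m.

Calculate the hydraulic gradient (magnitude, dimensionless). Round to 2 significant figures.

With h = a·x + b·y + c and OW-A as origin, the differences give:
  (-60)·a + (-320)·b = +1.53
  (-405)·a + (-35)·b = +6.34
Eliminate b (×(-35) and ×(-320), subtract): -127500·a = 1975.250 → a = ∂h/∂x = -0.01549
Back-substitute: b = ∂h/∂y = -0.001876.
|∇h| = √(-0.01549² + -0.001876²) = 0.0156

0.016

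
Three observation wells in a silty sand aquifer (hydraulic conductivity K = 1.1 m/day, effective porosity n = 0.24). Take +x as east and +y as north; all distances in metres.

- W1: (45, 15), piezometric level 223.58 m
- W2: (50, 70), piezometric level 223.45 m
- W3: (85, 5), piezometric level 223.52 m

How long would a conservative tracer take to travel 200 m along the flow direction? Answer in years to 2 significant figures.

Differences from W1: to W2 (Δx, Δy, Δh) = (5, 55, -0.13); to W3 = (40, -10, -0.06).
Determinant of the coordinate differences = 5·(-10) − 40·55 = -2250.
∂h/∂x = [(-0.13)·(-10) − (-0.06)·55] / -2250 = -0.002044
∂h/∂y = [5·(-0.06) − 40·(-0.13)] / -2250 = -0.002178
|∇h| = √(-0.002044² + -0.002178²) = 0.002987
Seepage velocity v = K·i/n = 1.1 × 0.002987 / 0.24 = 0.01369 m/day.
t = 200 / 0.01369 = 1.461e+04 days = 40 years.

40 years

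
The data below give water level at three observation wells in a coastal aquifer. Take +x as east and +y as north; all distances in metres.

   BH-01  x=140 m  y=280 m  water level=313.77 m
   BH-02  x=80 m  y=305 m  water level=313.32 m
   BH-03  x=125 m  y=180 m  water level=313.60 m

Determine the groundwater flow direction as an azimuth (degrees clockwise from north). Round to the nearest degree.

266°

Taking BH-01 as reference: BH-02−BH-01 = (-60, 25, -0.45); BH-03−BH-01 = (-15, -100, -0.17).
Solve a·Δx + b·Δy = Δh: det = (-60)·(-100) − (-15)·25 = 6375.
∂h/∂x = [(-0.45)·(-100) − (-0.17)·25] / 6375 = +0.007725
∂h/∂y = [(-60)·(-0.17) − (-15)·(-0.45)] / 6375 = +0.0005412
Flow direction (−∇h) has components (-0.007725 E, -0.0005412 N).
Azimuth = atan2(E, N) = atan2(-0.007725, -0.0005412) = 266.0° ≈ 266°.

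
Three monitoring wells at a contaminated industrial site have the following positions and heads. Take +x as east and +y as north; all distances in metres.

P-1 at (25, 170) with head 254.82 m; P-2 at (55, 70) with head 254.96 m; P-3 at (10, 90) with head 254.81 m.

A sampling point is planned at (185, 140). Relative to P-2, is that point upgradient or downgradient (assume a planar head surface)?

upgradient

Three-point gradient (reference P-1): Δ to P-2 = (30, -100, +0.14), Δ to P-3 = (-15, -80, -0.01).
∂h/∂x = +0.003128, ∂h/∂y = -0.0004615 (det = -3900).
Head at (185, 140) = 254.82 + (+0.003128)·(160) + (-0.0004615)·(-30) = 255.33 m.
That is higher than the 254.96 m at P-2, so the point is upgradient.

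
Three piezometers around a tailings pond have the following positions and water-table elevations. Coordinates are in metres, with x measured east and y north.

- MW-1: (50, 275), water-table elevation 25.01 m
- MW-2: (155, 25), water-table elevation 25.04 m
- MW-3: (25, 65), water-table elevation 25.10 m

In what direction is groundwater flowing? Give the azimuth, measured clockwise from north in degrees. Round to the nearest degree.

Differences from MW-1: to MW-2 (Δx, Δy, Δh) = (105, -250, +0.03); to MW-3 = (-25, -210, +0.09).
Determinant of the coordinate differences = 105·(-210) − (-25)·(-250) = -28300.
∂h/∂x = [(+0.03)·(-210) − (+0.09)·(-250)] / -28300 = -0.0005724
∂h/∂y = [105·(+0.09) − (-25)·(+0.03)] / -28300 = -0.0003604
Flow direction (−∇h) has components (+0.0005724 E, +0.0003604 N).
Azimuth = atan2(E, N) = atan2(+0.0005724, +0.0003604) = 57.8° ≈ 058°.

058°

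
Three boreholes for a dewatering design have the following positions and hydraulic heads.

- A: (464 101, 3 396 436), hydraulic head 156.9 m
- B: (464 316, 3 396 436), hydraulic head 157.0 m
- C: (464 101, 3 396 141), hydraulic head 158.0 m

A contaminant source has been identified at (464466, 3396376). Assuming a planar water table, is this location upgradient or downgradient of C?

∂h/∂x = (157.0 − 156.9) / (464316 − 464101) = +0.0004651
∂h/∂y = (158.0 − 156.9) / (3396141 − 3396436) = -0.003729
Head at (464466, 3396376) = 156.9 + (+0.0004651)·(365) + (-0.003729)·(-60) = 157.29 m.
That is lower than the 158.0 m at C, so the point is downgradient.

downgradient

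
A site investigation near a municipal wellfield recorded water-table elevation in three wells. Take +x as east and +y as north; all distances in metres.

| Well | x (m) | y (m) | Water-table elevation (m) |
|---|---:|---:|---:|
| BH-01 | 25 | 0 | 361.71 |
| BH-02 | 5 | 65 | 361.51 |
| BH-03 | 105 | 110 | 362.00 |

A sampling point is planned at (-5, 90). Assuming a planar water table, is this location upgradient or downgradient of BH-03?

With h = a·x + b·y + c and BH-01 as origin, the differences give:
  (-20)·a + 65·b = -0.20
  80·a + 110·b = +0.29
Eliminate b (×110 and ×65, subtract): -7400·a = -40.850 → a = ∂h/∂x = +0.005520
Back-substitute: b = ∂h/∂y = -0.001378.
Head at (-5, 90) = 361.71 + (+0.005520)·(-30) + (-0.001378)·(90) = 361.42 m.
That is lower than the 362.00 m at BH-03, so the point is downgradient.

downgradient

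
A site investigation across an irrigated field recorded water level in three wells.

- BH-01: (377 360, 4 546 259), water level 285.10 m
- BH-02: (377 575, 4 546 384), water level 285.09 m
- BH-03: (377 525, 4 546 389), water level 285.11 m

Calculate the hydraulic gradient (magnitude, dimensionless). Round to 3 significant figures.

0.000625

With h = a·x + b·y + c and BH-01 as origin, the differences give:
  215·a + 125·b = -0.01
  165·a + 130·b = +0.01
Eliminate b (×130 and ×125, subtract): 7325·a = -2.550 → a = ∂h/∂x = -0.0003481
Back-substitute: b = ∂h/∂y = +0.0005188.
|∇h| = √(-0.0003481² + 0.0005188²) = 0.0006248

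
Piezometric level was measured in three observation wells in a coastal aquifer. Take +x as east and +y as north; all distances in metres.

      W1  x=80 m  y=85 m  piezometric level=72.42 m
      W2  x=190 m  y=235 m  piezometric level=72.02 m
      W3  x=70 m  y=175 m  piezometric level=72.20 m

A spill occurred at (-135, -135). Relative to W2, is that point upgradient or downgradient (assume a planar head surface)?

With h = a·x + b·y + c and W1 as origin, the differences give:
  110·a + 150·b = -0.40
  (-10)·a + 90·b = -0.22
Eliminate b (×90 and ×150, subtract): 11400·a = -3.000 → a = ∂h/∂x = -0.0002632
Back-substitute: b = ∂h/∂y = -0.002474.
Head at (-135, -135) = 72.42 + (-0.0002632)·(-215) + (-0.002474)·(-220) = 73.02 m.
That is higher than the 72.02 m at W2, so the point is upgradient.

upgradient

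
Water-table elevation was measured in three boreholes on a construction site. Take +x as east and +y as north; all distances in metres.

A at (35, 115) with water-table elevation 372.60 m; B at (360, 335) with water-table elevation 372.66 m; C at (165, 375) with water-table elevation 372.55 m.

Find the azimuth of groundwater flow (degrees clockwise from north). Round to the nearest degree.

312°

With h = a·x + b·y + c and A as origin, the differences give:
  325·a + 220·b = +0.06
  130·a + 260·b = -0.05
Eliminate b (×260 and ×220, subtract): 55900·a = 26.600 → a = ∂h/∂x = +0.0004758
Back-substitute: b = ∂h/∂y = -0.0004302.
Flow direction (−∇h) has components (-0.0004758 E, +0.0004302 N).
Azimuth = atan2(E, N) = atan2(-0.0004758, +0.0004302) = 312.1° ≈ 312°.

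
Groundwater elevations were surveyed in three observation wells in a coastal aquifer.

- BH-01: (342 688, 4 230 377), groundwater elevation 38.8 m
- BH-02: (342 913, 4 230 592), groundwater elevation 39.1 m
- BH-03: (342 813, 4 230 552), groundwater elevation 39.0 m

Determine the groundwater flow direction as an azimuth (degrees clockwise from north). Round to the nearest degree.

With h = a·x + b·y + c and BH-01 as origin, the differences give:
  225·a + 215·b = +0.3
  125·a + 175·b = +0.2
Eliminate b (×175 and ×215, subtract): 12500·a = 9.50 → a = ∂h/∂x = +0.0007600
Back-substitute: b = ∂h/∂y = +0.0006000.
Flow direction (−∇h) has components (-0.0007600 E, -0.0006000 N).
Azimuth = atan2(E, N) = atan2(-0.0007600, -0.0006000) = 231.7° ≈ 232°.

232°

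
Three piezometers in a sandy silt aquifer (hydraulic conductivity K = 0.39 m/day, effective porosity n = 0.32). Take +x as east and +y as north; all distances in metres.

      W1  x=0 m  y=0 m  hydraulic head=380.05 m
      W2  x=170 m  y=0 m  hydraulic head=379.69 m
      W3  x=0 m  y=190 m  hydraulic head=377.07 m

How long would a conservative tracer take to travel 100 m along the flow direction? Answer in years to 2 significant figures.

∂h/∂x = (379.69 − 380.05) / (170 − 0) = -0.002118
∂h/∂y = (377.07 − 380.05) / (190 − 0) = -0.01568
|∇h| = √(-0.002118² + -0.01568²) = 0.01582
Seepage velocity v = K·i/n = 0.39 × 0.01582 / 0.32 = 0.01928 m/day.
t = 100 / 0.01928 = 5187 days = 14.2 years.

14 years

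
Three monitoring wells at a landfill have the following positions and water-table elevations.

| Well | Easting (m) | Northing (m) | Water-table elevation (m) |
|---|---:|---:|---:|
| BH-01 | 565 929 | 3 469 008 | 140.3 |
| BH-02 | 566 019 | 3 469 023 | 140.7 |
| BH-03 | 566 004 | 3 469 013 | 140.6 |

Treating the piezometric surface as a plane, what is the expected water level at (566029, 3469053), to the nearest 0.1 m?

140.9 m

Differences from BH-01: to BH-02 (Δx, Δy, Δh) = (90, 15, +0.4); to BH-03 = (75, 5, +0.3).
Solve a·Δx + b·Δy = Δh: det = 90·5 − 75·15 = -675.
∂h/∂x = [(+0.4)·5 − (+0.3)·15] / -675 = +0.003704
∂h/∂y = [90·(+0.3) − 75·(+0.4)] / -675 = +0.004444
h(566029, 3469053) = 140.3 + (+0.003704)·(100) + (+0.004444)·(45) = 140.3 +0.370 +0.200 = 140.870 m.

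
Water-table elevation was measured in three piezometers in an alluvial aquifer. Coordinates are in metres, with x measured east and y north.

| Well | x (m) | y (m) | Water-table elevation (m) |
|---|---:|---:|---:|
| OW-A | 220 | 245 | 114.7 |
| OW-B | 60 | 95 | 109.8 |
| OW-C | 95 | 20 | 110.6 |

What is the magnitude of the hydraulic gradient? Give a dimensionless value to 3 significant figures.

With h = a·x + b·y + c and OW-A as origin, the differences give:
  (-160)·a + (-150)·b = -4.9
  (-125)·a + (-225)·b = -4.1
Eliminate b (×(-225) and ×(-150), subtract): 17250·a = 487.50 → a = ∂h/∂x = +0.02826
Back-substitute: b = ∂h/∂y = +0.002522.
|∇h| = √(0.02826² + 0.002522²) = 0.02837

0.0284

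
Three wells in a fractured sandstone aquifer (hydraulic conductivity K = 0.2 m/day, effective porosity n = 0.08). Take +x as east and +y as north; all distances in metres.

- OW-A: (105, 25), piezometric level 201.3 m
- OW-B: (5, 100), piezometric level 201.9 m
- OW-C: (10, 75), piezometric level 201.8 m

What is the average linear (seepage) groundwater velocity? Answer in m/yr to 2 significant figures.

Three-point gradient (reference OW-A): Δ to OW-B = (-100, 75, +0.6), Δ to OW-C = (-95, 50, +0.5).
∂h/∂x = -0.003529, ∂h/∂y = +0.003294 (det = 2125).
|∇h| = √(-0.003529² + 0.003294²) = 0.004827
Seepage velocity v = K·i/n = 0.2 × 0.004827 / 0.08 = 0.01207 m/day = 4.409 m/yr.

4.4 m/yr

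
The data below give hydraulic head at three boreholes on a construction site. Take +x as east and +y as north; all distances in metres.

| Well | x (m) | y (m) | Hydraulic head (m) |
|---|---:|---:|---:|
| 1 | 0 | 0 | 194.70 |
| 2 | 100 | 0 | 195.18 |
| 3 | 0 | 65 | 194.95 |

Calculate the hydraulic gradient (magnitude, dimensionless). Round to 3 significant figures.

∂h/∂x = (195.18 − 194.70) / (100 − 0) = +0.004800
∂h/∂y = (194.95 − 194.70) / (65 − 0) = +0.003846
|∇h| = √(0.004800² + 0.003846²) = 0.006151

0.00615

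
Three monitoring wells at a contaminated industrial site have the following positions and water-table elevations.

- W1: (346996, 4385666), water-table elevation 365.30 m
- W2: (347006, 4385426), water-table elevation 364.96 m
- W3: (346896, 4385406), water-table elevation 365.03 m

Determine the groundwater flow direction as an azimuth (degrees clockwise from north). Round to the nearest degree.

Three-point gradient (reference W1): Δ to W2 = (10, -240, -0.34), Δ to W3 = (-100, -260, -0.27).
∂h/∂x = -0.0008872, ∂h/∂y = +0.001380 (det = -26600).
Flow direction (−∇h) has components (+0.0008872 E, -0.001380 N).
Azimuth = atan2(E, N) = atan2(+0.0008872, -0.001380) = 147.3° ≈ 147°.

147°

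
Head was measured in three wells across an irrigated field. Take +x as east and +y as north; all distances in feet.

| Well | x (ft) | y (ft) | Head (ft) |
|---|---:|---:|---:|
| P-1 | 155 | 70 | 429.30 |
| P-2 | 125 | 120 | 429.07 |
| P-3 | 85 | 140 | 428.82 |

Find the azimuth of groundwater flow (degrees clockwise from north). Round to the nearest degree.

282°

Three-point gradient (reference P-1): Δ to P-2 = (-30, 50, -0.23), Δ to P-3 = (-70, 70, -0.48).
∂h/∂x = +0.005643, ∂h/∂y = -0.001214 (det = 1400).
Flow direction (−∇h) has components (-0.005643 E, +0.001214 N).
Azimuth = atan2(E, N) = atan2(-0.005643, +0.001214) = 282.1° ≈ 282°.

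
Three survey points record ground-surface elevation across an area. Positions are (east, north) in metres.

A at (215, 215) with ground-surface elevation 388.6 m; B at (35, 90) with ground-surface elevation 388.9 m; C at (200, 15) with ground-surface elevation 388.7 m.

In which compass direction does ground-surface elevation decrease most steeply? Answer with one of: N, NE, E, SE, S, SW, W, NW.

E

With z = a·x + b·y + c and A as origin, the differences give:
  (-180)·a + (-125)·b = +0.3
  (-15)·a + (-200)·b = +0.1
Eliminate b (×(-200) and ×(-125), subtract): 34125·a = -47.50 → a = ∂z/∂x = -0.001392
Back-substitute: b = ∂z/∂y = -0.0003956.
Steepest decrease is along −∇f = (+0.001392 E, +0.0003956 N) → east.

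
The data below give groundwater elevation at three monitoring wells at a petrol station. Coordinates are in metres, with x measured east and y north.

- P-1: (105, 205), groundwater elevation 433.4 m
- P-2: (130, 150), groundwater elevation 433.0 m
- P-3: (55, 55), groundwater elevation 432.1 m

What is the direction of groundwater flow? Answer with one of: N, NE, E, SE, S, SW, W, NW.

S

Three-point gradient (reference P-1): Δ to P-2 = (25, -55, -0.4), Δ to P-3 = (-50, -150, -1.3).
∂h/∂x = +0.001769, ∂h/∂y = +0.008077 (det = -6500).
Flow = −∇h = (-0.001769 east, -0.008077 north), which points south.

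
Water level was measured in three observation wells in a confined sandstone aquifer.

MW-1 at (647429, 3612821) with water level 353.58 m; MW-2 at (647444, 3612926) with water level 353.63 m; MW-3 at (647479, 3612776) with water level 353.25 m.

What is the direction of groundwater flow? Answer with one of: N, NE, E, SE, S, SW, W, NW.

E

With h = a·x + b·y + c and MW-1 as origin, the differences give:
  15·a + 105·b = +0.05
  50·a + (-45)·b = -0.33
Eliminate b (×(-45) and ×105, subtract): -5925·a = 32.400 → a = ∂h/∂x = -0.005468
Back-substitute: b = ∂h/∂y = +0.001257.
Flow = −∇h = (+0.005468 east, -0.001257 north), which points east.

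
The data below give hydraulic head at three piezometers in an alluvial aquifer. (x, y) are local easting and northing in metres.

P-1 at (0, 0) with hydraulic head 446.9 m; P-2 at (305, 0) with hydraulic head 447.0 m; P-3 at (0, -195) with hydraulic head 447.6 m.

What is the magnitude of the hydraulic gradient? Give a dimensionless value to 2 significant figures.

0.0036

∂h/∂x = (447.0 − 446.9) / (305 − 0) = +0.0003279
∂h/∂y = (447.6 − 446.9) / (-195 − 0) = -0.003590
|∇h| = √(0.0003279² + -0.003590²) = 0.003605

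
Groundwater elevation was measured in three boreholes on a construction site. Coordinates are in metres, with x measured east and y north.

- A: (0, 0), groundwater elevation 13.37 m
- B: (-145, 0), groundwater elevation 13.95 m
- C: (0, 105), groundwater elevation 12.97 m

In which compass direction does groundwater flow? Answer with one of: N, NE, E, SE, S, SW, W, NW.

NE

∂h/∂x = (13.95 − 13.37) / (-145 − 0) = -0.004000
∂h/∂y = (12.97 − 13.37) / (105 − 0) = -0.003810
Flow = −∇h = (+0.004000 east, +0.003810 north), which points northeast.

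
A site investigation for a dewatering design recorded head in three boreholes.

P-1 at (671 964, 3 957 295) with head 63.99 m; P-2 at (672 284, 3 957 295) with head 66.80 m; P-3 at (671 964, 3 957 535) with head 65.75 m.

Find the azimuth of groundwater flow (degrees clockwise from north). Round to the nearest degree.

230°

∂h/∂x = (66.80 − 63.99) / (672284 − 671964) = +0.008781
∂h/∂y = (65.75 − 63.99) / (3957535 − 3957295) = +0.007333
Flow direction (−∇h) has components (-0.008781 E, -0.007333 N).
Azimuth = atan2(E, N) = atan2(-0.008781, -0.007333) = 230.1° ≈ 230°.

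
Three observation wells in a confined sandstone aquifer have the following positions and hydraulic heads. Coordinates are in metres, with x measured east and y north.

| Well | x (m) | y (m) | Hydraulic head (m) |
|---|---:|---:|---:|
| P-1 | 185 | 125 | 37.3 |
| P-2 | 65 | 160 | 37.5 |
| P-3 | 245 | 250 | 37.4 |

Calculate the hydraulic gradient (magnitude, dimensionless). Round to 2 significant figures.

Three-point gradient (reference P-1): Δ to P-2 = (-120, 35, +0.2), Δ to P-3 = (60, 125, +0.1).
∂h/∂x = -0.001257, ∂h/∂y = +0.001404 (det = -17100).
|∇h| = √(-0.001257² + 0.001404²) = 0.001884

0.0019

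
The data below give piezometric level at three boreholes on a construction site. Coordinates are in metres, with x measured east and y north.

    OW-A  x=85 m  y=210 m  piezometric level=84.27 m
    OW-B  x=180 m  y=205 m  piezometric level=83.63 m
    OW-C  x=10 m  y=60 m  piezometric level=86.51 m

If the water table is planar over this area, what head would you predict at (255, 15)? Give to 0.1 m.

With h = a·x + b·y + c and OW-A as origin, the differences give:
  95·a + (-5)·b = -0.64
  (-75)·a + (-150)·b = +2.24
Eliminate b (×(-150) and ×(-5), subtract): -14625·a = 107.200 → a = ∂h/∂x = -0.007330
Back-substitute: b = ∂h/∂y = -0.01127.
h(255, 15) = 84.27 + (-0.007330)·(170) + (-0.01127)·(-195) = 84.27 -1.246 +2.197 = 85.221 m.

85.2 m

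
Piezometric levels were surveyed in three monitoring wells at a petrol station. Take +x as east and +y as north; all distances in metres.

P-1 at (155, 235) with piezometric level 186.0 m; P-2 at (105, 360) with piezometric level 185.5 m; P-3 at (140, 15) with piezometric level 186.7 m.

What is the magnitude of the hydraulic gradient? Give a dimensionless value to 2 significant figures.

Differences from P-1: to P-2 (Δx, Δy, Δh) = (-50, 125, -0.5); to P-3 = (-15, -220, +0.7).
Determinant of the coordinate differences = (-50)·(-220) − (-15)·125 = 12875.
∂h/∂x = [(-0.5)·(-220) − (+0.7)·125] / 12875 = +0.001748
∂h/∂y = [(-50)·(+0.7) − (-15)·(-0.5)] / 12875 = -0.003301
|∇h| = √(0.001748² + -0.003301²) = 0.003735

0.0037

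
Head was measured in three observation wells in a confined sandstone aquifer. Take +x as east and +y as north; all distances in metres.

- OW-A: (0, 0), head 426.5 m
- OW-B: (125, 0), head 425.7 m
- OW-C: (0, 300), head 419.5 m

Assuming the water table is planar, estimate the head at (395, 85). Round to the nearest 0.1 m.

∂h/∂x = (425.7 − 426.5) / (125 − 0) = -0.006400
∂h/∂y = (419.5 − 426.5) / (300 − 0) = -0.02333
h(395, 85) = 426.5 + (-0.006400)·(395) + (-0.02333)·(85) = 426.5 -2.528 -1.983 = 421.989 m.

422.0 m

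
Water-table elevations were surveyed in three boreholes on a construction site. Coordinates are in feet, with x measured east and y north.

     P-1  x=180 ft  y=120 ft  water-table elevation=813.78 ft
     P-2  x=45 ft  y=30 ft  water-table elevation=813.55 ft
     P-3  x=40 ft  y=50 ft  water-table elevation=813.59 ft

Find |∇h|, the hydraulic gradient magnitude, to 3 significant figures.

With h = a·x + b·y + c and P-1 as origin, the differences give:
  (-135)·a + (-90)·b = -0.23
  (-140)·a + (-70)·b = -0.19
Eliminate b (×(-70) and ×(-90), subtract): -3150·a = -1.000 → a = ∂h/∂x = +0.0003175
Back-substitute: b = ∂h/∂y = +0.002079.
|∇h| = √(0.0003175² + 0.002079²) = 0.002103

0.00210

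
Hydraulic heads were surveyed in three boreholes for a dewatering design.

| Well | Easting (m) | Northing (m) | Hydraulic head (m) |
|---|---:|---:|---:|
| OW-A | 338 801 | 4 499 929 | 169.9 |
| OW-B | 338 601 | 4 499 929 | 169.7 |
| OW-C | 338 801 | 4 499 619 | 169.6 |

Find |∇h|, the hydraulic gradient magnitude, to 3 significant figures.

0.00139

∂h/∂x = (169.7 − 169.9) / (338601 − 338801) = +0.001000
∂h/∂y = (169.6 − 169.9) / (4499619 − 4499929) = +0.0009677
|∇h| = √(0.001000² + 0.0009677²) = 0.001392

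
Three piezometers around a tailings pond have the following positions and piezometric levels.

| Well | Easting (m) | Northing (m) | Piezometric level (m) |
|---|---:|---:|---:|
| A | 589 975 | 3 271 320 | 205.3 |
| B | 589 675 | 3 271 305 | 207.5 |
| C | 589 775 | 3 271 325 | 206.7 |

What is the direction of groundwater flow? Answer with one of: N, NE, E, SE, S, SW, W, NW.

NE

With h = a·x + b·y + c and A as origin, the differences give:
  (-300)·a + (-15)·b = +2.2
  (-200)·a + 5·b = +1.4
Eliminate b (×5 and ×(-15), subtract): -4500·a = 32.00 → a = ∂h/∂x = -0.007111
Back-substitute: b = ∂h/∂y = -0.004444.
Flow = −∇h = (+0.007111 east, +0.004444 north), which points northeast.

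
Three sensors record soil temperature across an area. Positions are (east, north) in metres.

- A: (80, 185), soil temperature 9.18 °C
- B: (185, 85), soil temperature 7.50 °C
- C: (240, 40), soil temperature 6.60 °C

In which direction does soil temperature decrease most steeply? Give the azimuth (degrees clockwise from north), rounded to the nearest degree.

With T = a·x + b·y + c and A as origin, the differences give:
  105·a + (-100)·b = -1.68
  160·a + (-145)·b = -2.58
Eliminate b (×(-145) and ×(-100), subtract): 775·a = -14.400 → a = ∂T/∂x = -0.01858
Back-substitute: b = ∂T/∂y = -0.002710.
Steepest decrease is along −∇f: components (+0.01858 E, +0.002710 N).
Azimuth = atan2(+0.01858, +0.002710) = 81.7° ≈ 082°.

082°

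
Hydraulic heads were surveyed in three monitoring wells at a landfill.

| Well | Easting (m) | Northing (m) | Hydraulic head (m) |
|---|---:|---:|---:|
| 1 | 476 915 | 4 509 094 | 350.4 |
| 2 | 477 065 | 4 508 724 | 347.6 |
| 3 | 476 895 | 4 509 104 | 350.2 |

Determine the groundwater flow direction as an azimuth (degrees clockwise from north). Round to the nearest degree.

Differences from 1: to 2 (Δx, Δy, Δh) = (150, -370, -2.8); to 3 = (-20, 10, -0.2).
Determinant of the coordinate differences = 150·10 − (-20)·(-370) = -5900.
∂h/∂x = [(-2.8)·10 − (-0.2)·(-370)] / -5900 = +0.01729
∂h/∂y = [150·(-0.2) − (-20)·(-2.8)] / -5900 = +0.01458
Flow direction (−∇h) has components (-0.01729 E, -0.01458 N).
Azimuth = atan2(E, N) = atan2(-0.01729, -0.01458) = 229.9° ≈ 230°.

230°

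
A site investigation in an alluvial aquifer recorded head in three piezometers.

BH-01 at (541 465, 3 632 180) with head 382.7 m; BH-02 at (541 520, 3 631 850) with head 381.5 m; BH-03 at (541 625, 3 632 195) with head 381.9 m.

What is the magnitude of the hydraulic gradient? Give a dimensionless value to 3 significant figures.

0.00594

Taking BH-01 as reference: BH-02−BH-01 = (55, -330, -1.2); BH-03−BH-01 = (160, 15, -0.8).
Determinant of the coordinate differences = 55·15 − 160·(-330) = 53625.
∂h/∂x = [(-1.2)·15 − (-0.8)·(-330)] / 53625 = -0.005259
∂h/∂y = [55·(-0.8) − 160·(-1.2)] / 53625 = +0.002760
|∇h| = √(-0.005259² + 0.002760²) = 0.005939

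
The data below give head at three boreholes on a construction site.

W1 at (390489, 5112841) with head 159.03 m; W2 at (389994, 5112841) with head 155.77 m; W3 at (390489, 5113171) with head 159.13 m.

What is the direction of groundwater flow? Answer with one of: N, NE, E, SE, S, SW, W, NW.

∂h/∂x = (155.77 − 159.03) / (389994 − 390489) = +0.006586
∂h/∂y = (159.13 − 159.03) / (5113171 − 5112841) = +0.0003030
Flow = −∇h = (-0.006586 east, -0.0003030 north), which points west.

W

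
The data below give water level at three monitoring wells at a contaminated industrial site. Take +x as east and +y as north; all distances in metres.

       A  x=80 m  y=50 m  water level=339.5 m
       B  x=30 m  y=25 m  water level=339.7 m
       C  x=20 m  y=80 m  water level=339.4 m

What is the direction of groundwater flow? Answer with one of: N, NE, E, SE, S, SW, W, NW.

N

With h = a·x + b·y + c and A as origin, the differences give:
  (-50)·a + (-25)·b = +0.2
  (-60)·a + 30·b = -0.1
Eliminate b (×30 and ×(-25), subtract): -3000·a = 3.50 → a = ∂h/∂x = -0.001167
Back-substitute: b = ∂h/∂y = -0.005667.
Flow = −∇h = (+0.001167 east, +0.005667 north), which points north.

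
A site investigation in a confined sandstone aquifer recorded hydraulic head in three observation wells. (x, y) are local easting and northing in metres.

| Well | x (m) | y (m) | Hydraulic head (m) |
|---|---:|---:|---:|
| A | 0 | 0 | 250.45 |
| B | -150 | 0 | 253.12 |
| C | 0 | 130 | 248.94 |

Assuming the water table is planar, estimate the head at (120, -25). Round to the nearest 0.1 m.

∂h/∂x = (253.12 − 250.45) / (-150 − 0) = -0.01780
∂h/∂y = (248.94 − 250.45) / (130 − 0) = -0.01162
h(120, -25) = 250.45 + (-0.01780)·(120) + (-0.01162)·(-25) = 250.45 -2.136 +0.290 = 248.604 m.

248.6 m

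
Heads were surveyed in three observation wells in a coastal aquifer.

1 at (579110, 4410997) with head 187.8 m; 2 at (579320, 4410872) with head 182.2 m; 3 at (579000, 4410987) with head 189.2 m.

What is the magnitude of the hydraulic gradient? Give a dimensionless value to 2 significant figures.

Differences from 1: to 2 (Δx, Δy, Δh) = (210, -125, -5.6); to 3 = (-110, -10, +1.4).
Solve a·Δx + b·Δy = Δh: det = 210·(-10) − (-110)·(-125) = -15850.
∂h/∂x = [(-5.6)·(-10) − (+1.4)·(-125)] / -15850 = -0.01457
∂h/∂y = [210·(+1.4) − (-110)·(-5.6)] / -15850 = +0.02032
|∇h| = √(-0.01457² + 0.02032²) = 0.025

0.025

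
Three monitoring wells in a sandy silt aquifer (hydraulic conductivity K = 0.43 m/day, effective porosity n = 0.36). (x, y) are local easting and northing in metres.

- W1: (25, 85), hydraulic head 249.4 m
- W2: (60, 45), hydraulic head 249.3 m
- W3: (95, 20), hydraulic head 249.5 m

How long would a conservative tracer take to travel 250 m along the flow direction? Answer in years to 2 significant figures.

20 years

With h = a·x + b·y + c and W1 as origin, the differences give:
  35·a + (-40)·b = -0.1
  70·a + (-65)·b = +0.1
Eliminate b (×(-65) and ×(-40), subtract): 525·a = 10.50 → a = ∂h/∂x = +0.02000
Back-substitute: b = ∂h/∂y = +0.02000.
|∇h| = √(0.02000² + 0.02000²) = 0.02828
Seepage velocity v = K·i/n = 0.43 × 0.02828 / 0.36 = 0.03378 m/day.
t = 250 / 0.03378 = 7401 days = 20.3 years.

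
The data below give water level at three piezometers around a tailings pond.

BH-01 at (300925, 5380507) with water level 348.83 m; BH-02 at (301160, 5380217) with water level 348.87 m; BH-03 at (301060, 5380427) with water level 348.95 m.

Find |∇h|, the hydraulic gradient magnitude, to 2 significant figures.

0.0019

Taking BH-01 as reference: BH-02−BH-01 = (235, -290, +0.04); BH-03−BH-01 = (135, -80, +0.12).
Solve a·Δx + b·Δy = Δh: det = 235·(-80) − 135·(-290) = 20350.
∂h/∂x = [(+0.04)·(-80) − (+0.12)·(-290)] / 20350 = +0.001553
∂h/∂y = [235·(+0.12) − 135·(+0.04)] / 20350 = +0.001120
|∇h| = √(0.001553² + 0.001120²) = 0.001915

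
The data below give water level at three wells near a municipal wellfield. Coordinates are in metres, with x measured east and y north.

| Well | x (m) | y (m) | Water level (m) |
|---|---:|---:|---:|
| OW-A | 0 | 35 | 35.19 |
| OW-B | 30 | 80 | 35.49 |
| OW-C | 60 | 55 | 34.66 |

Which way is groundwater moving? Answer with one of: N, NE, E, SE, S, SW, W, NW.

SE

Three-point gradient (reference OW-A): Δ to OW-B = (30, 45, +0.30), Δ to OW-C = (60, 20, -0.53).
∂h/∂x = -0.01421, ∂h/∂y = +0.01614 (det = -2100).
Flow = −∇h = (+0.01421 east, -0.01614 north), which points southeast.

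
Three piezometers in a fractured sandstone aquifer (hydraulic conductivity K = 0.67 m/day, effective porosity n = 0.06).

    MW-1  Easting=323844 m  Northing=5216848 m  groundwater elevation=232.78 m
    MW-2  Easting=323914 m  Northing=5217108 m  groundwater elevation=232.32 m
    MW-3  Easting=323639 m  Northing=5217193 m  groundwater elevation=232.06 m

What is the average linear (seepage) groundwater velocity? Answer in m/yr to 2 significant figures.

7.8 m/yr

With h = a·x + b·y + c and MW-1 as origin, the differences give:
  70·a + 260·b = -0.46
  (-205)·a + 345·b = -0.72
Eliminate b (×345 and ×260, subtract): 77450·a = 28.500 → a = ∂h/∂x = +0.0003680
Back-substitute: b = ∂h/∂y = -0.001868.
|∇h| = √(0.0003680² + -0.001868²) = 0.001904
Seepage velocity v = K·i/n = 0.67 × 0.001904 / 0.06 = 0.02126 m/day = 7.765 m/yr.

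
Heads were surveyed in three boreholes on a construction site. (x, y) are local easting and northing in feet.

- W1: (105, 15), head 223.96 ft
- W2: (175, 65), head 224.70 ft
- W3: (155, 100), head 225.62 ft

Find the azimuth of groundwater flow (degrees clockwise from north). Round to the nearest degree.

166°

With h = a·x + b·y + c and W1 as origin, the differences give:
  70·a + 50·b = +0.74
  50·a + 85·b = +1.66
Eliminate b (×85 and ×50, subtract): 3450·a = -20.100 → a = ∂h/∂x = -0.005826
Back-substitute: b = ∂h/∂y = +0.02296.
Flow direction (−∇h) has components (+0.005826 E, -0.02296 N).
Azimuth = atan2(E, N) = atan2(+0.005826, -0.02296) = 165.8° ≈ 166°.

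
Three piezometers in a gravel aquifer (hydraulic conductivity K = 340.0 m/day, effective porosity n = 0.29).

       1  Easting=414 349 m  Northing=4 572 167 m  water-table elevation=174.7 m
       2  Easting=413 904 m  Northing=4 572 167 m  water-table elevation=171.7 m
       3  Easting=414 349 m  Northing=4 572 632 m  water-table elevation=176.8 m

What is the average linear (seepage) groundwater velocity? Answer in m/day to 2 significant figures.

∂h/∂x = (171.7 − 174.7) / (413904 − 414349) = +0.006742
∂h/∂y = (176.8 − 174.7) / (4572632 − 4572167) = +0.004516
|∇h| = √(0.006742² + 0.004516²) = 0.008115
Seepage velocity v = K·i/n = 340.0 × 0.008115 / 0.29 = 9.514 m/day.

9.5 m/day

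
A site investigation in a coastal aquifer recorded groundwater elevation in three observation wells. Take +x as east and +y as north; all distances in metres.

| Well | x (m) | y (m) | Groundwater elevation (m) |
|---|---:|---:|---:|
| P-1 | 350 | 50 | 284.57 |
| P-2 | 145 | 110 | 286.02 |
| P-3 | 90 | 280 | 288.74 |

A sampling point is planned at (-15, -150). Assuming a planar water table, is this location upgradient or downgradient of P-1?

Taking P-1 as reference: P-2−P-1 = (-205, 60, +1.45); P-3−P-1 = (-260, 230, +4.17).
Solve a·Δx + b·Δy = Δh: det = (-205)·230 − (-260)·60 = -31550.
∂h/∂x = [(+1.45)·230 − (+4.17)·60] / -31550 = -0.002640
∂h/∂y = [(-205)·(+4.17) − (-260)·(+1.45)] / -31550 = +0.01515
Head at (-15, -150) = 284.57 + (-0.002640)·(-365) + (+0.01515)·(-200) = 282.50 m.
That is lower than the 284.57 m at P-1, so the point is downgradient.

downgradient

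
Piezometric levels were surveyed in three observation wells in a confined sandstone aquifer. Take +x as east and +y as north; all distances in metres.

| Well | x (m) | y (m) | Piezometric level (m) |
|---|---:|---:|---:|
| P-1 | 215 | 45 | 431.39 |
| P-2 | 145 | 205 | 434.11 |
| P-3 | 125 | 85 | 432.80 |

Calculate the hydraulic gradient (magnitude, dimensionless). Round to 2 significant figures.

Taking P-1 as reference: P-2−P-1 = (-70, 160, +2.72); P-3−P-1 = (-90, 40, +1.41).
Solve a·Δx + b·Δy = Δh: det = (-70)·40 − (-90)·160 = 11600.
∂h/∂x = [(+2.72)·40 − (+1.41)·160] / 11600 = -0.01007
∂h/∂y = [(-70)·(+1.41) − (-90)·(+2.72)] / 11600 = +0.01259
|∇h| = √(-0.01007² + 0.01259²) = 0.01612

0.016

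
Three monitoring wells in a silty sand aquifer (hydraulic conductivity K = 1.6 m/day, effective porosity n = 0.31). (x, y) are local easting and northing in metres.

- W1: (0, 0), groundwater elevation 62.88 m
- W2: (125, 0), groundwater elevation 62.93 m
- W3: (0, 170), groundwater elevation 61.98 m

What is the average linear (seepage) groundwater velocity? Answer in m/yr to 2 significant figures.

∂h/∂x = (62.93 − 62.88) / (125 − 0) = +0.0004000
∂h/∂y = (61.98 − 62.88) / (170 − 0) = -0.005294
|∇h| = √(0.0004000² + -0.005294²) = 0.005309
Seepage velocity v = K·i/n = 1.6 × 0.005309 / 0.31 = 0.0274 m/day = 10.01 m/yr.

10 m/yr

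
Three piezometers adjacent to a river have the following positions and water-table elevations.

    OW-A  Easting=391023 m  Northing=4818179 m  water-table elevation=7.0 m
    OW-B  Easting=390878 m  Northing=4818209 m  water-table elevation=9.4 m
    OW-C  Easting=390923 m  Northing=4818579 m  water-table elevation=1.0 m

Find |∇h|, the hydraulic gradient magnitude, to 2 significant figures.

0.029

Three-point gradient (reference OW-A): Δ to OW-B = (-145, 30, +2.4), Δ to OW-C = (-100, 400, -6.0).
∂h/∂x = -0.02073, ∂h/∂y = -0.02018 (det = -55000).
|∇h| = √(-0.02073² + -0.02018²) = 0.02893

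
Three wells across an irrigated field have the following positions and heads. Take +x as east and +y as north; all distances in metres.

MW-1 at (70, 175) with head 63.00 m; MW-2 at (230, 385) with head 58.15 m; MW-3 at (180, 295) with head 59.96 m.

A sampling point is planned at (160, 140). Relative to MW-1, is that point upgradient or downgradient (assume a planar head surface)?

Taking MW-1 as reference: MW-2−MW-1 = (160, 210, -4.85); MW-3−MW-1 = (110, 120, -3.04).
Determinant of the coordinate differences = 160·120 − 110·210 = -3900.
∂h/∂x = [(-4.85)·120 − (-3.04)·210] / -3900 = -0.01446
∂h/∂y = [160·(-3.04) − 110·(-4.85)] / -3900 = -0.01208
Head at (160, 140) = 63.00 + (-0.01446)·(90) + (-0.01208)·(-35) = 62.12 m.
That is lower than the 63.00 m at MW-1, so the point is downgradient.

downgradient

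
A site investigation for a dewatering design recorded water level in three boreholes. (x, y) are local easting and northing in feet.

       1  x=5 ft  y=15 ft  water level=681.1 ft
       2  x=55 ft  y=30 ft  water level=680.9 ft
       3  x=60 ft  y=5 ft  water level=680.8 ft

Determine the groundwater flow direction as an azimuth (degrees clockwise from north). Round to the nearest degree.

Three-point gradient (reference 1): Δ to 2 = (50, 15, -0.2), Δ to 3 = (55, -10, -0.3).
∂h/∂x = -0.004906, ∂h/∂y = +0.003019 (det = -1325).
Flow direction (−∇h) has components (+0.004906 E, -0.003019 N).
Azimuth = atan2(E, N) = atan2(+0.004906, -0.003019) = 121.6° ≈ 122°.

122°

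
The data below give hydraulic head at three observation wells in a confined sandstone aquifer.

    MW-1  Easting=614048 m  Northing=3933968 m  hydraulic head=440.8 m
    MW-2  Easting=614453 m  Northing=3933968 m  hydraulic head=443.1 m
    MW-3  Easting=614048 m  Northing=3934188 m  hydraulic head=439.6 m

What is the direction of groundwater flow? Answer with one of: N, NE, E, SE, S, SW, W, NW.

∂h/∂x = (443.1 − 440.8) / (614453 − 614048) = +0.005679
∂h/∂y = (439.6 − 440.8) / (3934188 − 3933968) = -0.005455
Flow = −∇h = (-0.005679 east, +0.005455 north), which points northwest.

NW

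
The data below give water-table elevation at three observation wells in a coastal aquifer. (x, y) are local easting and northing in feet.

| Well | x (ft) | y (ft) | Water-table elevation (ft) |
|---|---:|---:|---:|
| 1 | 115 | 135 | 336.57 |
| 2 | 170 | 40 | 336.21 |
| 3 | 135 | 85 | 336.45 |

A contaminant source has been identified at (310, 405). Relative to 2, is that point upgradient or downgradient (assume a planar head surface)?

downgradient

Differences from 1: to 2 (Δx, Δy, Δh) = (55, -95, -0.36); to 3 = (20, -50, -0.12).
Determinant of the coordinate differences = 55·(-50) − 20·(-95) = -850.
∂h/∂x = [(-0.36)·(-50) − (-0.12)·(-95)] / -850 = -0.007765
∂h/∂y = [55·(-0.12) − 20·(-0.36)] / -850 = -0.0007059
Head at (310, 405) = 336.57 + (-0.007765)·(195) + (-0.0007059)·(270) = 334.87 ft.
That is lower than the 336.21 ft at 2, so the point is downgradient.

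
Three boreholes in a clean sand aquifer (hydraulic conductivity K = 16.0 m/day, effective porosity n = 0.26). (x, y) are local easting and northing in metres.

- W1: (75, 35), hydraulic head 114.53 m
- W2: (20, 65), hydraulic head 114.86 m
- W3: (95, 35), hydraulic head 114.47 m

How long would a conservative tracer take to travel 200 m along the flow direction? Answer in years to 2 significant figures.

1.4 years

With h = a·x + b·y + c and W1 as origin, the differences give:
  (-55)·a + 30·b = +0.33
  20·a + 0·b = -0.06
Eliminate b (×0 and ×30, subtract): -600·a = 1.800 → a = ∂h/∂x = -0.003000
Back-substitute: b = ∂h/∂y = +0.005500.
|∇h| = √(-0.003000² + 0.005500²) = 0.006265
Seepage velocity v = K·i/n = 16.0 × 0.006265 / 0.26 = 0.3855 m/day.
t = 200 / 0.3855 = 518.8 days = 1.42 years.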